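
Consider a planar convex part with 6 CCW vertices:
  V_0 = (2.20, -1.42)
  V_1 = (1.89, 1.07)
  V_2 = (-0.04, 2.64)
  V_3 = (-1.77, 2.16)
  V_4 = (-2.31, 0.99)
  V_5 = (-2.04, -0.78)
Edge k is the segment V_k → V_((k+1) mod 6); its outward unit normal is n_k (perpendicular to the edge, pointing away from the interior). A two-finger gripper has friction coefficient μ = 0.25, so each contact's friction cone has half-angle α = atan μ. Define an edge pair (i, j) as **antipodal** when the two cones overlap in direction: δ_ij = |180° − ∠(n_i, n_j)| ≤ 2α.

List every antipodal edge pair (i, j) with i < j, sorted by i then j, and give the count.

count = 2; pairs: (0,4), (2,5)

α = atan 0.25 = 14.04°;  2α = 28.07°
n_0 = (+0.9923, +0.1235)
n_1 = (+0.6310, +0.7757)
n_2 = (-0.2674, +0.9636)
n_3 = (-0.9080, +0.4191)
n_4 = (-0.9886, -0.1508)
n_5 = (-0.1493, -0.9888)
  (0,1): δ = 136.22°  ·
  (0,2): δ = 81.59°  ·
  (0,3): δ = 31.87°  ·
  (0,4): δ = 1.58°  ✓
  (0,5): δ = 74.32°  ·
  (1,2): δ = 125.37°  ·
  (1,3): δ = 75.65°  ·
  (1,4): δ = 42.20°  ·
  (1,5): δ = 30.54°  ·
  (2,3): δ = 130.28°  ·
  (2,4): δ = 96.83°  ·
  (2,5): δ = 24.09°  ✓
  (3,4): δ = 146.55°  ·
  (3,5): δ = 73.81°  ·
  (4,5): δ = 107.26°  ·
antipodal pairs: 2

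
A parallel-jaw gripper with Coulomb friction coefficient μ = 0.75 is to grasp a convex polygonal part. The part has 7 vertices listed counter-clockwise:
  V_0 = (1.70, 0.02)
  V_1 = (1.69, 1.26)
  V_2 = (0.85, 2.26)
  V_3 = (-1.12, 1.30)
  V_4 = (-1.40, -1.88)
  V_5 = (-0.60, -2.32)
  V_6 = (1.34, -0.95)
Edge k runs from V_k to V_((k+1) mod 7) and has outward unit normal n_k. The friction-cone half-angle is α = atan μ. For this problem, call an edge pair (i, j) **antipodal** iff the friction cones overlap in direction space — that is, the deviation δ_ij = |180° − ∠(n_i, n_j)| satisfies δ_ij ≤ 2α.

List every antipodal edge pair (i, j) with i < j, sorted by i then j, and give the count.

count = 10; pairs: (0,2), (0,3), (0,4), (1,3), (1,4), (2,4), (2,5), (2,6), (3,5), (3,6)

α = atan 0.75 = 36.87°;  2α = 73.74°
n_0 = (+1.0000, +0.0081)
n_1 = (+0.7657, +0.6432)
n_2 = (-0.4381, +0.8989)
n_3 = (-0.9961, +0.0877)
n_4 = (-0.4819, -0.8762)
n_5 = (+0.5768, -0.8169)
n_6 = (+0.9375, -0.3479)
  (0,1): δ = 140.43°  ·
  (0,2): δ = 64.48°  ✓
  (0,3): δ = 5.49°  ✓
  (0,4): δ = 60.73°  ✓
  (0,5): δ = 124.77°  ·
  (0,6): δ = 159.18°  ·
  (1,2): δ = 104.05°  ·
  (1,3): δ = 45.06°  ✓
  (1,4): δ = 21.16°  ✓
  (1,5): δ = 85.20°  ·
  (1,6): δ = 119.61°  ·
  (2,3): δ = 121.01°  ·
  (2,4): δ = 54.79°  ✓
  (2,5): δ = 9.25°  ✓
  (2,6): δ = 43.66°  ✓
  (3,4): δ = 113.78°  ·
  (3,5): δ = 49.74°  ✓
  (3,6): δ = 15.33°  ✓
  (4,5): δ = 115.96°  ·
  (4,6): δ = 81.55°  ·
  (5,6): δ = 145.59°  ·
antipodal pairs: 10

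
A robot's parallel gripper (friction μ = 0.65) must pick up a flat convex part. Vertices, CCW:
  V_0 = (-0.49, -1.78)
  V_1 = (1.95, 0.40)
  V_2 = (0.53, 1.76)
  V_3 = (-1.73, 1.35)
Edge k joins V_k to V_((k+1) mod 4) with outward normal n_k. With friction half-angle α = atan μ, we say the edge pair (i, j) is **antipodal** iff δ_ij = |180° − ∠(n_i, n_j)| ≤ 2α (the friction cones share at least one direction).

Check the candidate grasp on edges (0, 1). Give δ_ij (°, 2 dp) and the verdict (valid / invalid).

α = atan 0.65 = 33.02°;  2α = 66.05°
edge 0: e_0 = (+2.44, +2.18);  n_0 = (+0.6663, -0.7457)
edge 1: e_1 = (-1.42, +1.36);  n_1 = (+0.6917, +0.7222)
∠(n_0, n_1) = 94.46°
δ = |180° − 94.46°| = 85.54°
85.54° > 2α = 66.05°  →  invalid

δ = 85.54°, invalid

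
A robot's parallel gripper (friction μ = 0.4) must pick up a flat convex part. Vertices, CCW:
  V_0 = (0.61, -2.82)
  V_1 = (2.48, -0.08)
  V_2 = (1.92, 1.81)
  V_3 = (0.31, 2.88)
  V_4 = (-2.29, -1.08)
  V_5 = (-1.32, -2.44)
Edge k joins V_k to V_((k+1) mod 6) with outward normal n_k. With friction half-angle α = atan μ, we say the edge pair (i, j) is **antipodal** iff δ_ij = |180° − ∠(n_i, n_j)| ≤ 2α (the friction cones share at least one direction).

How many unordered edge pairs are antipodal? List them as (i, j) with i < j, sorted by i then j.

count = 4; pairs: (0,3), (1,4), (2,4), (2,5)

α = atan 0.4 = 21.80°;  2α = 43.60°
n_0 = (+0.8260, -0.5637)
n_1 = (+0.9588, +0.2841)
n_2 = (+0.5535, +0.8328)
n_3 = (-0.8359, +0.5488)
n_4 = (-0.8141, -0.5807)
n_5 = (-0.1932, -0.9812)
  (0,1): δ = 129.18°  ·
  (0,2): δ = 89.30°  ·
  (0,3): δ = 1.03°  ✓
  (0,4): δ = 69.81°  ·
  (0,5): δ = 113.17°  ·
  (1,2): δ = 140.11°  ·
  (1,3): δ = 49.79°  ·
  (1,4): δ = 18.99°  ✓
  (1,5): δ = 62.36°  ·
  (2,3): δ = 89.68°  ·
  (2,4): δ = 20.89°  ✓
  (2,5): δ = 22.47°  ✓
  (3,4): δ = 111.21°  ·
  (3,5): δ = 67.85°  ·
  (4,5): δ = 136.64°  ·
antipodal pairs: 4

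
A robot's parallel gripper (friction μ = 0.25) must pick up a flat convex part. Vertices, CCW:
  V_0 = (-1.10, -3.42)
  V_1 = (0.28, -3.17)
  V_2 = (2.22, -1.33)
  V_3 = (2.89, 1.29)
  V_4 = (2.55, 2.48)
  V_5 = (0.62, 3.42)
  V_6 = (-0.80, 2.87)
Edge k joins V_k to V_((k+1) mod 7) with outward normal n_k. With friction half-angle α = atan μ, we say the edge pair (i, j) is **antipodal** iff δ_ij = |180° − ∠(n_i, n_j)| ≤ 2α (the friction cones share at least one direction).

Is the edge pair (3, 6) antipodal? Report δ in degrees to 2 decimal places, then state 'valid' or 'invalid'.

α = atan 0.25 = 14.04°;  2α = 28.07°
edge 3: e_3 = (-0.34, +1.19);  n_3 = (+0.9615, +0.2747)
edge 6: e_6 = (-0.30, -6.29);  n_6 = (-0.9989, +0.0476)
∠(n_3, n_6) = 161.32°
δ = |180° − 161.32°| = 18.68°
18.68° ≤ 2α = 28.07°  →  valid

δ = 18.68°, valid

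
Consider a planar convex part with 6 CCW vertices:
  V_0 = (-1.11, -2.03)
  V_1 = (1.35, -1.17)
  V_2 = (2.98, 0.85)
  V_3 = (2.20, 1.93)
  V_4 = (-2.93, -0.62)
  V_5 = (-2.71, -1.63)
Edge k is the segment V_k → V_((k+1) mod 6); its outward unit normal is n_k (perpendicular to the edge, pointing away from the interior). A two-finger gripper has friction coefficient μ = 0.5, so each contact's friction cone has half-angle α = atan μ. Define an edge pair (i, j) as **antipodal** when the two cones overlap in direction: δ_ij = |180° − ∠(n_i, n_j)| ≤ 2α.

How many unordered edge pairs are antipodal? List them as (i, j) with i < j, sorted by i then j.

count = 6; pairs: (0,3), (1,3), (1,4), (2,4), (2,5), (3,5)

α = atan 0.5 = 26.57°;  2α = 53.13°
n_0 = (+0.3300, -0.9440)
n_1 = (+0.7782, -0.6280)
n_2 = (+0.8107, +0.5855)
n_3 = (-0.4451, +0.8955)
n_4 = (-0.9771, -0.2128)
n_5 = (-0.2425, -0.9701)
  (0,1): δ = 148.17°  ·
  (0,2): δ = 73.43°  ·
  (0,3): δ = 7.16°  ✓
  (0,4): δ = 83.02°  ·
  (0,5): δ = 146.69°  ·
  (1,2): δ = 105.26°  ·
  (1,3): δ = 24.67°  ✓
  (1,4): δ = 51.19°  ✓
  (1,5): δ = 114.86°  ·
  (2,3): δ = 99.41°  ·
  (2,4): δ = 23.55°  ✓
  (2,5): δ = 40.13°  ✓
  (3,4): δ = 104.14°  ·
  (3,5): δ = 40.47°  ✓
  (4,5): δ = 116.32°  ·
antipodal pairs: 6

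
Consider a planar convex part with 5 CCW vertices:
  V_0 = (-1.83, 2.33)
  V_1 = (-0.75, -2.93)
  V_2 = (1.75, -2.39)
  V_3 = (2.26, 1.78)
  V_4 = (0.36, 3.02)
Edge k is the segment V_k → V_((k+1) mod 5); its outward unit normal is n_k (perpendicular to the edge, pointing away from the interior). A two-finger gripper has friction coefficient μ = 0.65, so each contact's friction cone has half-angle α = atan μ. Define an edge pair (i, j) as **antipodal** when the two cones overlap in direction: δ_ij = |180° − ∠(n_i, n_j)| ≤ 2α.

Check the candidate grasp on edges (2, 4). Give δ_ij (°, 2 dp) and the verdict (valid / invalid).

α = atan 0.65 = 33.02°;  2α = 66.05°
edge 2: e_2 = (+0.51, +4.17);  n_2 = (+0.9926, -0.1214)
edge 4: e_4 = (-2.19, -0.69);  n_4 = (-0.3005, +0.9538)
∠(n_2, n_4) = 114.46°
δ = |180° − 114.46°| = 65.54°
65.54° ≤ 2α = 66.05°  →  valid

δ = 65.54°, valid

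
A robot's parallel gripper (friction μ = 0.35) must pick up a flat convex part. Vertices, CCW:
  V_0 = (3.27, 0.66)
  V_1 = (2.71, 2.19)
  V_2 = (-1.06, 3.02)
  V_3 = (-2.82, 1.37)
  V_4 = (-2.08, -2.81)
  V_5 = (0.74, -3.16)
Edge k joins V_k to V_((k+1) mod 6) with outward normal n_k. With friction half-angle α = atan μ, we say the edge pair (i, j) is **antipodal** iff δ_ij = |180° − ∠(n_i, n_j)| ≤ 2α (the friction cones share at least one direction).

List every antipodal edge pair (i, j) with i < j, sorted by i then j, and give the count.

α = atan 0.35 = 19.29°;  2α = 38.58°
n_0 = (+0.9391, +0.3437)
n_1 = (+0.2150, +0.9766)
n_2 = (-0.6839, +0.7295)
n_3 = (-0.9847, -0.1743)
n_4 = (-0.1232, -0.9924)
n_5 = (+0.8337, -0.5522)
  (0,1): δ = 122.52°  ·
  (0,2): δ = 66.95°  ·
  (0,3): δ = 10.06°  ✓
  (0,4): δ = 62.82°  ·
  (0,5): δ = 126.38°  ·
  (1,2): δ = 124.43°  ·
  (1,3): δ = 67.54°  ·
  (1,4): δ = 5.34°  ✓
  (1,5): δ = 68.90°  ·
  (2,3): δ = 123.11°  ·
  (2,4): δ = 50.23°  ·
  (2,5): δ = 13.33°  ✓
  (3,4): δ = 107.11°  ·
  (3,5): δ = 43.56°  ·
  (4,5): δ = 116.44°  ·
antipodal pairs: 3

count = 3; pairs: (0,3), (1,4), (2,5)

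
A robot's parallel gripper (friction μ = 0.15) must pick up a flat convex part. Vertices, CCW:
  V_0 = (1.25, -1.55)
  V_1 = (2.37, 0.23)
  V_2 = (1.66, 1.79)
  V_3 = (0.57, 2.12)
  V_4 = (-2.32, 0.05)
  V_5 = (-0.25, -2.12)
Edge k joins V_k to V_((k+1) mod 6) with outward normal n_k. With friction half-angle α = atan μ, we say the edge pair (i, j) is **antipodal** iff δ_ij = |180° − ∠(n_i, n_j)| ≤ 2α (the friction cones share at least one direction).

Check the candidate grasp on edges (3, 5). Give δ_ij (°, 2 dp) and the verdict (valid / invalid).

δ = 14.81°, valid

α = atan 0.15 = 8.53°;  2α = 17.06°
edge 3: e_3 = (-2.89, -2.07);  n_3 = (-0.5823, +0.8130)
edge 5: e_5 = (+1.50, +0.57);  n_5 = (+0.3552, -0.9348)
∠(n_3, n_5) = 165.19°
δ = |180° − 165.19°| = 14.81°
14.81° ≤ 2α = 17.06°  →  valid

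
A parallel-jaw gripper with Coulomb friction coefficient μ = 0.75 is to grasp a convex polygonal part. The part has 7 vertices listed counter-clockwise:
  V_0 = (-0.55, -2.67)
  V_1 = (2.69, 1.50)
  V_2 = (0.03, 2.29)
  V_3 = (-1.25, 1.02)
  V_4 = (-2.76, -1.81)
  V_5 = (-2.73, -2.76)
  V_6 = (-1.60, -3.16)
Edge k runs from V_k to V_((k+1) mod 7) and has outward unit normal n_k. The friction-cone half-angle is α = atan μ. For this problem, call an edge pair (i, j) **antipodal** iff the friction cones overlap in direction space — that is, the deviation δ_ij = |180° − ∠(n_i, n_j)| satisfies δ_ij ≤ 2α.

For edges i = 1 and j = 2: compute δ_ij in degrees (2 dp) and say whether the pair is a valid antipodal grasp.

δ = 118.68°, invalid

α = atan 0.75 = 36.87°;  2α = 73.74°
edge 1: e_1 = (-2.66, +0.79);  n_1 = (+0.2847, +0.9586)
edge 2: e_2 = (-1.28, -1.27);  n_2 = (-0.7043, +0.7099)
∠(n_1, n_2) = 61.32°
δ = |180° − 61.32°| = 118.68°
118.68° > 2α = 73.74°  →  invalid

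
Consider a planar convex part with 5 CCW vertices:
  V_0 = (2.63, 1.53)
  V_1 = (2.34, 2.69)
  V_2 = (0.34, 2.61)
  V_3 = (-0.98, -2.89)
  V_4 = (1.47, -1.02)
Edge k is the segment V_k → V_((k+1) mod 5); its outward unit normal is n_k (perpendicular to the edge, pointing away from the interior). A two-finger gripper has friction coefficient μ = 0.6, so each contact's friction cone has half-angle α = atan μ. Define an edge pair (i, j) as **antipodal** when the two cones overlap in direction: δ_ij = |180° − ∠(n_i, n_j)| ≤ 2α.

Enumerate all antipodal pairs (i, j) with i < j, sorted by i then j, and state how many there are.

count = 4; pairs: (0,2), (1,3), (2,3), (2,4)

α = atan 0.6 = 30.96°;  2α = 61.93°
n_0 = (+0.9701, +0.2425)
n_1 = (-0.0400, +0.9992)
n_2 = (-0.9724, +0.2334)
n_3 = (+0.6067, -0.7949)
n_4 = (+0.9102, -0.4141)
  (0,1): δ = 101.75°  ·
  (0,2): δ = 27.53°  ✓
  (0,3): δ = 113.32°  ·
  (0,4): δ = 141.50°  ·
  (1,2): δ = 105.79°  ·
  (1,3): δ = 35.06°  ✓
  (1,4): δ = 63.25°  ·
  (2,3): δ = 39.15°  ✓
  (2,4): δ = 10.97°  ✓
  (3,4): δ = 151.81°  ·
antipodal pairs: 4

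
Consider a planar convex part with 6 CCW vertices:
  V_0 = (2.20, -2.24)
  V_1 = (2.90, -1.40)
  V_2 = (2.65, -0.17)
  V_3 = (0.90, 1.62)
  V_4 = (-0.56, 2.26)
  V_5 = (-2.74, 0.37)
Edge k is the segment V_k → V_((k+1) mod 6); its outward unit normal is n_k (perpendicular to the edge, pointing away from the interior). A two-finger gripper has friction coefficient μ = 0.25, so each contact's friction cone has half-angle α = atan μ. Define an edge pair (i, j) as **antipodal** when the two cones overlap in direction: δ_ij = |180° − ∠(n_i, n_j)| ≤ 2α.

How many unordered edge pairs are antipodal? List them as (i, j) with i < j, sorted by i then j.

count = 3; pairs: (0,4), (2,5), (3,5)

α = atan 0.25 = 14.04°;  2α = 28.07°
n_0 = (+0.7682, -0.6402)
n_1 = (+0.9800, +0.1992)
n_2 = (+0.7151, +0.6991)
n_3 = (+0.4015, +0.9159)
n_4 = (-0.6551, +0.7556)
n_5 = (-0.4671, -0.8842)
  (0,1): δ = 128.71°  ·
  (0,2): δ = 95.84°  ·
  (0,3): δ = 73.86°  ·
  (0,4): δ = 9.27°  ✓
  (0,5): δ = 101.96°  ·
  (1,2): δ = 147.14°  ·
  (1,3): δ = 125.16°  ·
  (1,4): δ = 60.56°  ·
  (1,5): δ = 50.66°  ·
  (2,3): δ = 158.02°  ·
  (2,4): δ = 93.43°  ·
  (2,5): δ = 17.80°  ✓
  (3,4): δ = 115.41°  ·
  (3,5): δ = 4.18°  ✓
  (4,5): δ = 68.77°  ·
antipodal pairs: 3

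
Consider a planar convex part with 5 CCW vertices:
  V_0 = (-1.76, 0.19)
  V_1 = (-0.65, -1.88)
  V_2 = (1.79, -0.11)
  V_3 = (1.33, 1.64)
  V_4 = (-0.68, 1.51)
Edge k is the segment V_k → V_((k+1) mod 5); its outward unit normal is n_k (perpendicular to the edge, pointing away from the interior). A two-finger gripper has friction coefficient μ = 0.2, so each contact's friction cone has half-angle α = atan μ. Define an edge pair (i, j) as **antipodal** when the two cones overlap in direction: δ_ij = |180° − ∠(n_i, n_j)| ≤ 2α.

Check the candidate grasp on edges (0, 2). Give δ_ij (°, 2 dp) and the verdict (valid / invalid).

δ = 13.47°, valid

α = atan 0.2 = 11.31°;  2α = 22.62°
edge 0: e_0 = (+1.11, -2.07);  n_0 = (-0.8813, -0.4726)
edge 2: e_2 = (-0.46, +1.75);  n_2 = (+0.9671, +0.2542)
∠(n_0, n_2) = 166.53°
δ = |180° − 166.53°| = 13.47°
13.47° ≤ 2α = 22.62°  →  valid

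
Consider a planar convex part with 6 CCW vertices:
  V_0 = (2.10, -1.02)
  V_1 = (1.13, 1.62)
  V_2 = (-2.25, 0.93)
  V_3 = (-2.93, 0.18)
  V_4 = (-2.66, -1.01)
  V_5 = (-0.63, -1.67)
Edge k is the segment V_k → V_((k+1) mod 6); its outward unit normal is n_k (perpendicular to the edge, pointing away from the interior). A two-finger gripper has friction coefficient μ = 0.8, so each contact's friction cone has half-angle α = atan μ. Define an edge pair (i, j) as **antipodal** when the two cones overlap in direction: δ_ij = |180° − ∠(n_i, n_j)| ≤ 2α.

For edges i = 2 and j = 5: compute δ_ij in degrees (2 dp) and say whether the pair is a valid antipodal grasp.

δ = 34.41°, valid

α = atan 0.8 = 38.66°;  2α = 77.32°
edge 2: e_2 = (-0.68, -0.75);  n_2 = (-0.7408, +0.6717)
edge 5: e_5 = (+2.73, +0.65);  n_5 = (+0.2316, -0.9728)
∠(n_2, n_5) = 145.59°
δ = |180° − 145.59°| = 34.41°
34.41° ≤ 2α = 77.32°  →  valid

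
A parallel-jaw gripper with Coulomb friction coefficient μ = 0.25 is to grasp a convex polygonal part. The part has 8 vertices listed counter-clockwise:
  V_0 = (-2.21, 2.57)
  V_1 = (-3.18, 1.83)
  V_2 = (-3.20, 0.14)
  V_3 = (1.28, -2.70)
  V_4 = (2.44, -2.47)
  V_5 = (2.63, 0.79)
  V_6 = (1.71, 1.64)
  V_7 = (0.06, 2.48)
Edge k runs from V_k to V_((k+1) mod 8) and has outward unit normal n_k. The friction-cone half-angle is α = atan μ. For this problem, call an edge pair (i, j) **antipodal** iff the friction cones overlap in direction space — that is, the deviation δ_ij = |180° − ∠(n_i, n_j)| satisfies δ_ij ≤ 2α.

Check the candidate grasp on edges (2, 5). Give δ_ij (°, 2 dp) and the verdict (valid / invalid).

δ = 10.36°, valid

α = atan 0.25 = 14.04°;  2α = 28.07°
edge 2: e_2 = (+4.48, -2.84);  n_2 = (-0.5354, -0.8446)
edge 5: e_5 = (-0.92, +0.85);  n_5 = (+0.6786, +0.7345)
∠(n_2, n_5) = 169.64°
δ = |180° − 169.64°| = 10.36°
10.36° ≤ 2α = 28.07°  →  valid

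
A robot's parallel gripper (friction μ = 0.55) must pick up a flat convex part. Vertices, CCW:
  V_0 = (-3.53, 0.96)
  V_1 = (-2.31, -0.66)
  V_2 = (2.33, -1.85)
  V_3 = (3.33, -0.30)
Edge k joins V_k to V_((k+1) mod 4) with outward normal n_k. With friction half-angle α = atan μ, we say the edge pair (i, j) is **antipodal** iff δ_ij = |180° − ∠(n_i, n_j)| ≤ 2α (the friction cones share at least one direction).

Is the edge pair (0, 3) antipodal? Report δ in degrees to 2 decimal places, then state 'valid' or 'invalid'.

α = atan 0.55 = 28.81°;  2α = 57.62°
edge 0: e_0 = (+1.22, -1.62);  n_0 = (-0.7988, -0.6016)
edge 3: e_3 = (-6.86, +1.26);  n_3 = (+0.1807, +0.9835)
∠(n_0, n_3) = 137.39°
δ = |180° − 137.39°| = 42.61°
42.61° ≤ 2α = 57.62°  →  valid

δ = 42.61°, valid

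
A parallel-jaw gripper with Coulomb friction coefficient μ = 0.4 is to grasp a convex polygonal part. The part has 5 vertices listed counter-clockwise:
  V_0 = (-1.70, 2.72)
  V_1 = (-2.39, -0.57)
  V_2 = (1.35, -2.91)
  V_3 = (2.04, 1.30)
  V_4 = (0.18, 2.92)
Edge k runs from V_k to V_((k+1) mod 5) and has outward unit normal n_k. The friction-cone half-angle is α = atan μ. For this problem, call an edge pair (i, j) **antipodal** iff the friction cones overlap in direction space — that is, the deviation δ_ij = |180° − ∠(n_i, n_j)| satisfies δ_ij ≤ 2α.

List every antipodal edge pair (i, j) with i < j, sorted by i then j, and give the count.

count = 3; pairs: (0,2), (1,3), (1,4)

α = atan 0.4 = 21.80°;  2α = 43.60°
n_0 = (-0.9787, +0.2053)
n_1 = (-0.5304, -0.8477)
n_2 = (+0.9868, -0.1617)
n_3 = (+0.6568, +0.7541)
n_4 = (-0.1058, +0.9944)
  (0,1): δ = 110.19°  ·
  (0,2): δ = 2.54°  ✓
  (0,3): δ = 60.79°  ·
  (0,4): δ = 107.92°  ·
  (1,2): δ = 67.27°  ·
  (1,3): δ = 9.02°  ✓
  (1,4): δ = 38.11°  ✓
  (2,3): δ = 121.75°  ·
  (2,4): δ = 74.62°  ·
  (3,4): δ = 132.87°  ·
antipodal pairs: 3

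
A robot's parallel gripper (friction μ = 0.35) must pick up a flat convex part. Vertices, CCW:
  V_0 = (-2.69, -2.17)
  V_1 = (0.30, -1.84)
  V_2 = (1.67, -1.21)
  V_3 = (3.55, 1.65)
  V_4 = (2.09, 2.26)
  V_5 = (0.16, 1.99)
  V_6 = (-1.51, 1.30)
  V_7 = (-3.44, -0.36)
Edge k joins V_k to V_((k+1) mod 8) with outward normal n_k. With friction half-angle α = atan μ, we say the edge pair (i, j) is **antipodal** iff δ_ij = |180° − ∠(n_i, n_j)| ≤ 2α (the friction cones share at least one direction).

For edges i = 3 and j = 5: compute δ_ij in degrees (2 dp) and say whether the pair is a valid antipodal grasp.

δ = 134.88°, invalid

α = atan 0.35 = 19.29°;  2α = 38.58°
edge 3: e_3 = (-1.46, +0.61);  n_3 = (+0.3855, +0.9227)
edge 5: e_5 = (-1.67, -0.69);  n_5 = (-0.3819, +0.9242)
∠(n_3, n_5) = 45.12°
δ = |180° − 45.12°| = 134.88°
134.88° > 2α = 38.58°  →  invalid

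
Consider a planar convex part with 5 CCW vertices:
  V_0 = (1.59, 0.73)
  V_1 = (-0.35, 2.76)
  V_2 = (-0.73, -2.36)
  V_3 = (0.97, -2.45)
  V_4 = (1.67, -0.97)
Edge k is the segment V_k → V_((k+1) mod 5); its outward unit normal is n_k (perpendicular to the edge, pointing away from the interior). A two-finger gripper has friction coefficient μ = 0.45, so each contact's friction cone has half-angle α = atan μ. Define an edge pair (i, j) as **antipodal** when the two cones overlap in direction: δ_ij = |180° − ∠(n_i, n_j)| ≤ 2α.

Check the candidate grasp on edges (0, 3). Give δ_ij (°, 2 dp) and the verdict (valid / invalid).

α = atan 0.45 = 24.23°;  2α = 48.46°
edge 0: e_0 = (-1.94, +2.03);  n_0 = (+0.7230, +0.6909)
edge 3: e_3 = (+0.70, +1.48);  n_3 = (+0.9040, -0.4276)
∠(n_0, n_3) = 69.01°
δ = |180° − 69.01°| = 110.99°
110.99° > 2α = 48.46°  →  invalid

δ = 110.99°, invalid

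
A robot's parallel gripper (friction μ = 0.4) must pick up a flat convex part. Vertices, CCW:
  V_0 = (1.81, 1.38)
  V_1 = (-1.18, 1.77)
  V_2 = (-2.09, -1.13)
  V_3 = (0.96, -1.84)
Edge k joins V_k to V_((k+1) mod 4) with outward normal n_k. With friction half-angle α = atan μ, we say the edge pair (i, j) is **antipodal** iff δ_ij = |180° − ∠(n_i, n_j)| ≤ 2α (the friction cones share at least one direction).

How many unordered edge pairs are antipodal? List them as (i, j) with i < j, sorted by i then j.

count = 2; pairs: (0,2), (1,3)

α = atan 0.4 = 21.80°;  2α = 43.60°
n_0 = (+0.1293, +0.9916)
n_1 = (-0.9541, +0.2994)
n_2 = (-0.2267, -0.9740)
n_3 = (+0.9669, -0.2552)
  (0,1): δ = 99.99°  ·
  (0,2): δ = 5.67°  ✓
  (0,3): δ = 82.64°  ·
  (1,2): δ = 85.68°  ·
  (1,3): δ = 2.63°  ✓
  (2,3): δ = 91.68°  ·
antipodal pairs: 2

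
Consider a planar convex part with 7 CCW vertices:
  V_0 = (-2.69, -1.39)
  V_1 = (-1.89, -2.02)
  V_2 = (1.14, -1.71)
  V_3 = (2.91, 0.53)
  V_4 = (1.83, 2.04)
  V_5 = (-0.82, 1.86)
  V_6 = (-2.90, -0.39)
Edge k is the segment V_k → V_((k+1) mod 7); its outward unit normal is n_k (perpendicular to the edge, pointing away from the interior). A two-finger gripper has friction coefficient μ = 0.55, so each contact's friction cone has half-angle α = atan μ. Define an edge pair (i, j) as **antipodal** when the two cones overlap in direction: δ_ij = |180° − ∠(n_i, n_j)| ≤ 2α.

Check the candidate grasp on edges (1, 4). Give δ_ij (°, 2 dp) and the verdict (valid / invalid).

δ = 1.96°, valid

α = atan 0.55 = 28.81°;  2α = 57.62°
edge 1: e_1 = (+3.03, +0.31);  n_1 = (+0.1018, -0.9948)
edge 4: e_4 = (-2.65, -0.18);  n_4 = (-0.0678, +0.9977)
∠(n_1, n_4) = 178.04°
δ = |180° − 178.04°| = 1.96°
1.96° ≤ 2α = 57.62°  →  valid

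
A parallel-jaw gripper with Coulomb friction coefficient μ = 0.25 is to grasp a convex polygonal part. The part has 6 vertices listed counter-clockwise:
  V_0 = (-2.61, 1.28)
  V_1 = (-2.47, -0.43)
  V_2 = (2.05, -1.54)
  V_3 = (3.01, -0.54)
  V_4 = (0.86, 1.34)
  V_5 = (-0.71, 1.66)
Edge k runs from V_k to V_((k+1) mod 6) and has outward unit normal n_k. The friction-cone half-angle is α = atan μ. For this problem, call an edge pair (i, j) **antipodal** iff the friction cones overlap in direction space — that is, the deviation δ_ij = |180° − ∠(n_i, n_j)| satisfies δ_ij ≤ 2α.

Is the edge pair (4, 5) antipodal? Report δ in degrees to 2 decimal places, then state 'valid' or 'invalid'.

δ = 157.17°, invalid

α = atan 0.25 = 14.04°;  2α = 28.07°
edge 4: e_4 = (-1.57, +0.32);  n_4 = (+0.1997, +0.9799)
edge 5: e_5 = (-1.90, -0.38);  n_5 = (-0.1961, +0.9806)
∠(n_4, n_5) = 22.83°
δ = |180° − 22.83°| = 157.17°
157.17° > 2α = 28.07°  →  invalid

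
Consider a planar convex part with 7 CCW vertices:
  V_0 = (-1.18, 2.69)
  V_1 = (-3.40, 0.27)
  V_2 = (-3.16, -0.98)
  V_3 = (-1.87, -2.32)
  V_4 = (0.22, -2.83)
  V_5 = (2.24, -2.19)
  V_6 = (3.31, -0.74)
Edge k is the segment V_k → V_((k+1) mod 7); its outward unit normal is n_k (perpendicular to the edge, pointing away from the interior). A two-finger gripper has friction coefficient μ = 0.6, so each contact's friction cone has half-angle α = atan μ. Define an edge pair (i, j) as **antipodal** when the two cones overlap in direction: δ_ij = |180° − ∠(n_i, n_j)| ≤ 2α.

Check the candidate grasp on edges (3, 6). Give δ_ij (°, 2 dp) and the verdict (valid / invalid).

δ = 23.66°, valid

α = atan 0.6 = 30.96°;  2α = 61.93°
edge 3: e_3 = (+2.09, -0.51);  n_3 = (-0.2371, -0.9715)
edge 6: e_6 = (-4.49, +3.43);  n_6 = (+0.6071, +0.7947)
∠(n_3, n_6) = 156.34°
δ = |180° − 156.34°| = 23.66°
23.66° ≤ 2α = 61.93°  →  valid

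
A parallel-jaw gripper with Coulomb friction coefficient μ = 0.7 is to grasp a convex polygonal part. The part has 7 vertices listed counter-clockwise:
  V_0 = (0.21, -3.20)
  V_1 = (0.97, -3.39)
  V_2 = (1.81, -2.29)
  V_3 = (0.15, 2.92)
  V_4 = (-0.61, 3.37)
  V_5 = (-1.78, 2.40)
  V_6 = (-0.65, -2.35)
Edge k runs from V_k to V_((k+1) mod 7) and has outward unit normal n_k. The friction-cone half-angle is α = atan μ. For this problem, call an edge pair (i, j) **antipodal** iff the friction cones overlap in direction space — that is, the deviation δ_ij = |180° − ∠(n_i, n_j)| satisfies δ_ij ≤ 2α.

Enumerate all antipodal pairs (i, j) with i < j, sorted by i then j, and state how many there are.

α = atan 0.7 = 34.99°;  2α = 69.98°
n_0 = (-0.2425, -0.9701)
n_1 = (+0.7948, -0.6069)
n_2 = (+0.9528, +0.3036)
n_3 = (+0.5095, +0.8605)
n_4 = (-0.6382, +0.7698)
n_5 = (-0.9729, -0.2314)
n_6 = (-0.7030, -0.7112)
  (0,1): δ = 113.33°  ·
  (0,2): δ = 58.29°  ✓
  (0,3): δ = 16.59°  ✓
  (0,4): δ = 53.70°  ✓
  (0,5): δ = 117.42°  ·
  (0,6): δ = 149.37°  ·
  (1,2): δ = 124.96°  ·
  (1,3): δ = 83.26°  ·
  (1,4): δ = 12.97°  ✓
  (1,5): δ = 50.75°  ✓
  (1,6): δ = 82.70°  ·
  (2,3): δ = 138.30°  ·
  (2,4): δ = 68.01°  ✓
  (2,5): δ = 4.29°  ✓
  (2,6): δ = 27.66°  ✓
  (3,4): δ = 109.71°  ·
  (3,5): δ = 45.99°  ✓
  (3,6): δ = 14.03°  ✓
  (4,5): δ = 116.28°  ·
  (4,6): δ = 84.33°  ·
  (5,6): δ = 148.05°  ·
antipodal pairs: 10

count = 10; pairs: (0,2), (0,3), (0,4), (1,4), (1,5), (2,4), (2,5), (2,6), (3,5), (3,6)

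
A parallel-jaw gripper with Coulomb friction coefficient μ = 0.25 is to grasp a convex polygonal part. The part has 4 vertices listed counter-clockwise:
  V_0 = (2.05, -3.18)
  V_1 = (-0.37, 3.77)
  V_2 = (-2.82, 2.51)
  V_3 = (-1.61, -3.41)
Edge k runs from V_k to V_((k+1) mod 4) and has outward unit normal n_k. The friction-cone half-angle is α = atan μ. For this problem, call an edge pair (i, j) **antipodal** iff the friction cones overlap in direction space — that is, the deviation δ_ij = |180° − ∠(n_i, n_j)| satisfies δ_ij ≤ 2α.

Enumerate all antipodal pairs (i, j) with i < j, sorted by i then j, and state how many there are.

α = atan 0.25 = 14.04°;  2α = 28.07°
n_0 = (+0.9444, +0.3288)
n_1 = (-0.4573, +0.8893)
n_2 = (-0.9797, -0.2003)
n_3 = (+0.0627, -0.9980)
  (0,1): δ = 81.98°  ·
  (0,2): δ = 7.65°  ✓
  (0,3): δ = 74.40°  ·
  (1,2): δ = 105.66°  ·
  (1,3): δ = 23.62°  ✓
  (2,3): δ = 97.96°  ·
antipodal pairs: 2

count = 2; pairs: (0,2), (1,3)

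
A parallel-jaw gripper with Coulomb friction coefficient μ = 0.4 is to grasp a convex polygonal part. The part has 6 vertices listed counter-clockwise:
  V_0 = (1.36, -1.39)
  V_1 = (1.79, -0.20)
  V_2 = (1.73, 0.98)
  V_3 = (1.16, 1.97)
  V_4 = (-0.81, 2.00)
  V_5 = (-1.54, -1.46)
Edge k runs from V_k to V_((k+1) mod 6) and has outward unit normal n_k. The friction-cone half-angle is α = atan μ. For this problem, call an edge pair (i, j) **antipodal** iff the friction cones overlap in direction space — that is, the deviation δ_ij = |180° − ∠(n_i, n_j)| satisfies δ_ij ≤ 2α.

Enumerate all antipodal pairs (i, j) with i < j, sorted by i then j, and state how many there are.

α = atan 0.4 = 21.80°;  2α = 43.60°
n_0 = (+0.9405, -0.3398)
n_1 = (+0.9987, +0.0508)
n_2 = (+0.8666, +0.4990)
n_3 = (+0.0152, +0.9999)
n_4 = (-0.9785, +0.2064)
n_5 = (+0.0241, -0.9997)
  (0,1): δ = 157.22°  ·
  (0,2): δ = 130.20°  ·
  (0,3): δ = 71.01°  ·
  (0,4): δ = 7.95°  ✓
  (0,5): δ = 111.25°  ·
  (1,2): δ = 152.98°  ·
  (1,3): δ = 93.78°  ·
  (1,4): δ = 14.82°  ✓
  (1,5): δ = 88.47°  ·
  (2,3): δ = 120.80°  ·
  (2,4): δ = 41.85°  ✓
  (2,5): δ = 61.45°  ·
  (3,4): δ = 101.04°  ·
  (3,5): δ = 2.26°  ✓
  (4,5): δ = 76.70°  ·
antipodal pairs: 4

count = 4; pairs: (0,4), (1,4), (2,4), (3,5)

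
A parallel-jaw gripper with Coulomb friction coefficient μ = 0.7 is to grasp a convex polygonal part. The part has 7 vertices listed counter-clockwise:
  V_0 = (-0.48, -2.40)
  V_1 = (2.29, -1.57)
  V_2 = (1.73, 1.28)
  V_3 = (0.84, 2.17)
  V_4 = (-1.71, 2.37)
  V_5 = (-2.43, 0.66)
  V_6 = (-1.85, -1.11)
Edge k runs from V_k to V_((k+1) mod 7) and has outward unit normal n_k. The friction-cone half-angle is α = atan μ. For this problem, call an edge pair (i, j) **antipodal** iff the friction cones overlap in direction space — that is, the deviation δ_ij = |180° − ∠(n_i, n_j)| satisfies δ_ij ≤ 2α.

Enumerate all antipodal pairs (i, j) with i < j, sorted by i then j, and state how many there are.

α = atan 0.7 = 34.99°;  2α = 69.98°
n_0 = (+0.2870, -0.9579)
n_1 = (+0.9812, +0.1928)
n_2 = (+0.7071, +0.7071)
n_3 = (+0.0782, +0.9969)
n_4 = (-0.9216, +0.3881)
n_5 = (-0.9503, -0.3114)
n_6 = (-0.6855, -0.7280)
  (0,1): δ = 95.56°  ·
  (0,2): δ = 61.68°  ✓
  (0,3): δ = 21.16°  ✓
  (0,4): δ = 50.49°  ✓
  (0,5): δ = 91.46°  ·
  (0,6): δ = 120.04°  ·
  (1,2): δ = 146.12°  ·
  (1,3): δ = 105.60°  ·
  (1,4): δ = 33.95°  ✓
  (1,5): δ = 7.03°  ✓
  (1,6): δ = 35.61°  ✓
  (2,3): δ = 139.48°  ·
  (2,4): δ = 67.83°  ✓
  (2,5): δ = 26.86°  ✓
  (2,6): δ = 1.72°  ✓
  (3,4): δ = 108.35°  ·
  (3,5): δ = 67.37°  ✓
  (3,6): δ = 38.79°  ✓
  (4,5): δ = 139.02°  ·
  (4,6): δ = 110.44°  ·
  (5,6): δ = 151.42°  ·
antipodal pairs: 11

count = 11; pairs: (0,2), (0,3), (0,4), (1,4), (1,5), (1,6), (2,4), (2,5), (2,6), (3,5), (3,6)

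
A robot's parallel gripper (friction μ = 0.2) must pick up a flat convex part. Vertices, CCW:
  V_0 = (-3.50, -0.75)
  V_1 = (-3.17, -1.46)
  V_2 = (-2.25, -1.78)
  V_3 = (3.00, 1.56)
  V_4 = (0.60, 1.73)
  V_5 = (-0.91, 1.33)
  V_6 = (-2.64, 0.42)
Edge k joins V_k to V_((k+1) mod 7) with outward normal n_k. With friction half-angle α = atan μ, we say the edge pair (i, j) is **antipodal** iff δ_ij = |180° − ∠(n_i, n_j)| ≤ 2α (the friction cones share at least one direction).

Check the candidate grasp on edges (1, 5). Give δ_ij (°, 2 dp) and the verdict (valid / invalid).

δ = 46.92°, invalid

α = atan 0.2 = 11.31°;  2α = 22.62°
edge 1: e_1 = (+0.92, -0.32);  n_1 = (-0.3285, -0.9445)
edge 5: e_5 = (-1.73, -0.91);  n_5 = (-0.4655, +0.8850)
∠(n_1, n_5) = 133.08°
δ = |180° − 133.08°| = 46.92°
46.92° > 2α = 22.62°  →  invalid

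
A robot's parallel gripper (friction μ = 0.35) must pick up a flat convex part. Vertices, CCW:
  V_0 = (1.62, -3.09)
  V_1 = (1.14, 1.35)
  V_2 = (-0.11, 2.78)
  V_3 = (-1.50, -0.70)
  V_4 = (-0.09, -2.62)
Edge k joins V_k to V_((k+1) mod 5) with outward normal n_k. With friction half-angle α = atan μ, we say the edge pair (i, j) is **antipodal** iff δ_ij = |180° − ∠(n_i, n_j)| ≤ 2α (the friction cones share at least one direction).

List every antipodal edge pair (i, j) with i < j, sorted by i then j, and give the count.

α = atan 0.35 = 19.29°;  2α = 38.58°
n_0 = (+0.9942, +0.1075)
n_1 = (+0.7529, +0.6581)
n_2 = (-0.9287, +0.3709)
n_3 = (-0.8060, -0.5919)
n_4 = (-0.2650, -0.9642)
  (0,1): δ = 145.01°  ·
  (0,2): δ = 27.94°  ✓
  (0,3): δ = 30.12°  ✓
  (0,4): δ = 68.46°  ·
  (1,2): δ = 62.93°  ·
  (1,3): δ = 4.86°  ✓
  (1,4): δ = 33.47°  ✓
  (2,3): δ = 121.93°  ·
  (2,4): δ = 83.60°  ·
  (3,4): δ = 141.66°  ·
antipodal pairs: 4

count = 4; pairs: (0,2), (0,3), (1,3), (1,4)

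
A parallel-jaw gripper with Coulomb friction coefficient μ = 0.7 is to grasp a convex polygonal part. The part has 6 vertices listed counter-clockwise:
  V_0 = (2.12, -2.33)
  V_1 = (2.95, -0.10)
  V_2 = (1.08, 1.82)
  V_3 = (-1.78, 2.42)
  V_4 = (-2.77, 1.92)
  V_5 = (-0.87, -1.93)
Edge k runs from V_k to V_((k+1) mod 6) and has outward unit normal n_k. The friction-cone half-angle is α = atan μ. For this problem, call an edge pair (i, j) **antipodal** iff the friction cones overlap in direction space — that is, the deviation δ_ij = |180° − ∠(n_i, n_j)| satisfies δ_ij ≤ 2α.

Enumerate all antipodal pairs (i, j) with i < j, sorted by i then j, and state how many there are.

count = 7; pairs: (0,3), (0,4), (1,4), (1,5), (2,4), (2,5), (3,5)

α = atan 0.7 = 34.99°;  2α = 69.98°
n_0 = (+0.9372, -0.3488)
n_1 = (+0.7164, +0.6977)
n_2 = (+0.2053, +0.9787)
n_3 = (-0.4508, +0.8926)
n_4 = (-0.8967, -0.4425)
n_5 = (-0.1326, -0.9912)
  (0,1): δ = 115.34°  ·
  (0,2): δ = 81.43°  ·
  (0,3): δ = 42.79°  ✓
  (0,4): δ = 46.68°  ✓
  (0,5): δ = 102.80°  ·
  (1,2): δ = 146.09°  ·
  (1,3): δ = 107.45°  ·
  (1,4): δ = 17.98°  ✓
  (1,5): δ = 38.14°  ✓
  (2,3): δ = 141.36°  ·
  (2,4): δ = 51.89°  ✓
  (2,5): δ = 4.23°  ✓
  (3,4): δ = 90.53°  ·
  (3,5): δ = 34.42°  ✓
  (4,5): δ = 123.89°  ·
antipodal pairs: 7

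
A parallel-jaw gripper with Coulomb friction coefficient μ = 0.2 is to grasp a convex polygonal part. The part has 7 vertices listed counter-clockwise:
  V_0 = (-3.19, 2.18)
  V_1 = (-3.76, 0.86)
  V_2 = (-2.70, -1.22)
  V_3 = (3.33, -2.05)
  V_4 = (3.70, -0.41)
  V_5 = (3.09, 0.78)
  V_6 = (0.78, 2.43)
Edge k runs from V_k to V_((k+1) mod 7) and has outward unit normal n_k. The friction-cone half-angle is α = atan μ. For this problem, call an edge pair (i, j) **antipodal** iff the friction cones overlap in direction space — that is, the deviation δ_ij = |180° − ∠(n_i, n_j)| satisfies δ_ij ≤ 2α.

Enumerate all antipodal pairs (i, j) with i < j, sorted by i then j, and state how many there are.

α = atan 0.2 = 11.31°;  2α = 22.62°
n_0 = (-0.9181, +0.3964)
n_1 = (-0.8910, -0.4541)
n_2 = (-0.1364, -0.9907)
n_3 = (+0.9755, -0.2201)
n_4 = (+0.8899, +0.4562)
n_5 = (+0.5812, +0.8137)
n_6 = (-0.0628, +0.9980)
  (0,1): δ = 129.64°  ·
  (0,2): δ = 74.48°  ·
  (0,3): δ = 10.64°  ✓
  (0,4): δ = 50.50°  ·
  (0,5): δ = 77.82°  ·
  (0,6): δ = 116.96°  ·
  (1,2): δ = 124.84°  ·
  (1,3): δ = 39.72°  ·
  (1,4): δ = 0.14°  ✓
  (1,5): δ = 27.46°  ·
  (1,6): δ = 66.60°  ·
  (2,3): δ = 94.88°  ·
  (2,4): δ = 55.02°  ·
  (2,5): δ = 27.70°  ·
  (2,6): δ = 11.44°  ✓
  (3,4): δ = 140.15°  ·
  (3,5): δ = 112.82°  ·
  (3,6): δ = 73.68°  ·
  (4,5): δ = 152.68°  ·
  (4,6): δ = 113.54°  ·
  (5,6): δ = 140.86°  ·
antipodal pairs: 3

count = 3; pairs: (0,3), (1,4), (2,6)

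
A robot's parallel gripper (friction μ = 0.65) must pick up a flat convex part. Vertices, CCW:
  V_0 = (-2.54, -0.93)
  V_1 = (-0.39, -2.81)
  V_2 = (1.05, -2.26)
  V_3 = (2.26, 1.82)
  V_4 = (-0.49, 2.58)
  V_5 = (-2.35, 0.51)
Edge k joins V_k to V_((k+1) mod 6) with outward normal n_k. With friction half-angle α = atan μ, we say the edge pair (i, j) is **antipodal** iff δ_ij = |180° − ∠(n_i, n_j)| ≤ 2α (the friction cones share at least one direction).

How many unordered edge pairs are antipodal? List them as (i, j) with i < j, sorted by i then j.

count = 7; pairs: (0,2), (0,3), (1,3), (1,4), (1,5), (2,4), (2,5)

α = atan 0.65 = 33.02°;  2α = 66.05°
n_0 = (-0.6583, -0.7528)
n_1 = (+0.3568, -0.9342)
n_2 = (+0.9587, -0.2843)
n_3 = (+0.2664, +0.9639)
n_4 = (-0.7438, +0.6684)
n_5 = (-0.9914, +0.1308)
  (0,1): δ = 117.93°  ·
  (0,2): δ = 65.35°  ✓
  (0,3): δ = 25.72°  ✓
  (0,4): δ = 89.23°  ·
  (0,5): δ = 123.65°  ·
  (1,2): δ = 127.42°  ·
  (1,3): δ = 36.35°  ✓
  (1,4): δ = 27.15°  ✓
  (1,5): δ = 61.58°  ✓
  (2,3): δ = 88.93°  ·
  (2,4): δ = 25.42°  ✓
  (2,5): δ = 9.00°  ✓
  (3,4): δ = 116.49°  ·
  (3,5): δ = 82.07°  ·
  (4,5): δ = 145.58°  ·
antipodal pairs: 7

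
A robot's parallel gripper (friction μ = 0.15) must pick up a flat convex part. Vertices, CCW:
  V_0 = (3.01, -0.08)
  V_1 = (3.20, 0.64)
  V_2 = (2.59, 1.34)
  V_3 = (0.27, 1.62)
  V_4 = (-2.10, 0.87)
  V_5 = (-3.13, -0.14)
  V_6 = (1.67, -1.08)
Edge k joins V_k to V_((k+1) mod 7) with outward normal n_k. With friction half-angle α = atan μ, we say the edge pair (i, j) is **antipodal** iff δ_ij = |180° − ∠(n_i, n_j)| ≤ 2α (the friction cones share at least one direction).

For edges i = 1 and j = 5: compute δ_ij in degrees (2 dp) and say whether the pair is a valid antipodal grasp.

δ = 37.85°, invalid

α = atan 0.15 = 8.53°;  2α = 17.06°
edge 1: e_1 = (-0.61, +0.70);  n_1 = (+0.7539, +0.6570)
edge 5: e_5 = (+4.80, -0.94);  n_5 = (-0.1922, -0.9814)
∠(n_1, n_5) = 142.15°
δ = |180° − 142.15°| = 37.85°
37.85° > 2α = 17.06°  →  invalid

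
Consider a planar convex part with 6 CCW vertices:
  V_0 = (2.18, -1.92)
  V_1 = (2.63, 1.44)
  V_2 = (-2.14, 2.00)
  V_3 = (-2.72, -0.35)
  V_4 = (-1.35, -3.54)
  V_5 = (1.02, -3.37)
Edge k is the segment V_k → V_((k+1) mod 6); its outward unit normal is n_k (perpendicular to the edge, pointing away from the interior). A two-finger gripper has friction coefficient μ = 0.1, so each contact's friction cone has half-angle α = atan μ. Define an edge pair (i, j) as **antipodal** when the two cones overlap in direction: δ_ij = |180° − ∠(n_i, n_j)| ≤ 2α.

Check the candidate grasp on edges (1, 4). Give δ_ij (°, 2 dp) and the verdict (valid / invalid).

α = atan 0.1 = 5.71°;  2α = 11.42°
edge 1: e_1 = (-4.77, +0.56);  n_1 = (+0.1166, +0.9932)
edge 4: e_4 = (+2.37, +0.17);  n_4 = (+0.0715, -0.9974)
∠(n_1, n_4) = 169.20°
δ = |180° − 169.20°| = 10.80°
10.80° ≤ 2α = 11.42°  →  valid

δ = 10.80°, valid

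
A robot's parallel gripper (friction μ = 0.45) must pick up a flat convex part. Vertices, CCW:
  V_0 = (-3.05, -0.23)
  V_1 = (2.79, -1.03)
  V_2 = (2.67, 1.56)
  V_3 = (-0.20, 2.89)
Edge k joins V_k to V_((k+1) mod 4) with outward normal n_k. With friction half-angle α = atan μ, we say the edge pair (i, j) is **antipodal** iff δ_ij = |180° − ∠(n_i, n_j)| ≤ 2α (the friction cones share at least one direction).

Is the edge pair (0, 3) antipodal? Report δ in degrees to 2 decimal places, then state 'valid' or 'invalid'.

α = atan 0.45 = 24.23°;  2α = 48.46°
edge 0: e_0 = (+5.84, -0.80);  n_0 = (-0.1357, -0.9907)
edge 3: e_3 = (-2.85, -3.12);  n_3 = (-0.7383, +0.6744)
∠(n_0, n_3) = 124.61°
δ = |180° − 124.61°| = 55.39°
55.39° > 2α = 48.46°  →  invalid

δ = 55.39°, invalid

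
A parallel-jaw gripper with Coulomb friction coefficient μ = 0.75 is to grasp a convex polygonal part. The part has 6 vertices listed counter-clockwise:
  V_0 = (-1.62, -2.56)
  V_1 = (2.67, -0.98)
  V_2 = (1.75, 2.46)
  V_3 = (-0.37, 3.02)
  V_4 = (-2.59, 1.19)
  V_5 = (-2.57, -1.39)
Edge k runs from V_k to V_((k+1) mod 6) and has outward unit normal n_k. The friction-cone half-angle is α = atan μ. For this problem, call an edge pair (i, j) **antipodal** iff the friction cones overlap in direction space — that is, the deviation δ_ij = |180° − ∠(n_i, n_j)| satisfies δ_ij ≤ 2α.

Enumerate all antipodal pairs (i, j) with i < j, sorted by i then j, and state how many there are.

count = 7; pairs: (0,2), (0,3), (0,4), (1,3), (1,4), (1,5), (2,5)

α = atan 0.75 = 36.87°;  2α = 73.74°
n_0 = (+0.3456, -0.9384)
n_1 = (+0.9660, +0.2584)
n_2 = (+0.2554, +0.9668)
n_3 = (-0.6361, +0.7716)
n_4 = (-1.0000, -0.0078)
n_5 = (-0.7763, -0.6303)
  (0,1): δ = 95.25°  ·
  (0,2): δ = 35.02°  ✓
  (0,3): δ = 19.28°  ✓
  (0,4): δ = 70.23°  ✓
  (0,5): δ = 108.86°  ·
  (1,2): δ = 119.77°  ·
  (1,3): δ = 65.47°  ✓
  (1,4): δ = 14.53°  ✓
  (1,5): δ = 24.10°  ✓
  (2,3): δ = 125.70°  ·
  (2,4): δ = 74.76°  ·
  (2,5): δ = 36.13°  ✓
  (3,4): δ = 129.06°  ·
  (3,5): δ = 90.42°  ·
  (4,5): δ = 141.37°  ·
antipodal pairs: 7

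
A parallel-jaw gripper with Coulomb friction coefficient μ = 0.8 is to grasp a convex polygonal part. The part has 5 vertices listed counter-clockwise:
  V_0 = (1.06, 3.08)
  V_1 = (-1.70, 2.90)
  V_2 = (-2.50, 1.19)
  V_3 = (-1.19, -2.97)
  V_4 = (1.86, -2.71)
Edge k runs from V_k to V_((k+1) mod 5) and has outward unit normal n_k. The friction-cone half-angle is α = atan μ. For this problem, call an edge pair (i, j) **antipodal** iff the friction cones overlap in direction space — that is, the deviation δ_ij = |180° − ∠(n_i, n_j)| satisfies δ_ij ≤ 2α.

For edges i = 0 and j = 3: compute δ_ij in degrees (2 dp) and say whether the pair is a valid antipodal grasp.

α = atan 0.8 = 38.66°;  2α = 77.32°
edge 0: e_0 = (-2.76, -0.18);  n_0 = (-0.0651, +0.9979)
edge 3: e_3 = (+3.05, +0.26);  n_3 = (+0.0849, -0.9964)
∠(n_0, n_3) = 178.86°
δ = |180° − 178.86°| = 1.14°
1.14° ≤ 2α = 77.32°  →  valid

δ = 1.14°, valid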